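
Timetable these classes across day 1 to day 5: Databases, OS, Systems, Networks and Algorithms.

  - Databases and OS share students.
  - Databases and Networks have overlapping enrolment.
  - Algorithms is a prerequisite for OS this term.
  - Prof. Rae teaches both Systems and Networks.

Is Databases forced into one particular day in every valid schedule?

Databases can be day 1 (e.g. Databases -> day 1, OS -> day 2, Networks -> day 2, Systems -> day 1, Algorithms -> day 1) or day 2 (e.g. Networks in day 3; Systems in day 1; Databases in day 2; Algorithms in day 1; OS in day 3).

No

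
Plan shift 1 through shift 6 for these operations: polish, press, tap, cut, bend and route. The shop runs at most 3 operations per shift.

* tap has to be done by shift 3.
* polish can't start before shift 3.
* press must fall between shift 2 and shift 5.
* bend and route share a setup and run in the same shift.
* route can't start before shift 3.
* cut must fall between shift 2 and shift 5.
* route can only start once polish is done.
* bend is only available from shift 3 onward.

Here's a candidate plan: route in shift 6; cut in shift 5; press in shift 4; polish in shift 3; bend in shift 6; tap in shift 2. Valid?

cut must fall between shift 2 and shift 5 — holds.
bend is only available from shift 3 onward — holds.
The shop runs at most 3 operations per shift — holds.
press must fall between shift 2 and shift 5 — holds.
route can only start once polish is done — holds.
tap has to be done by shift 3 — holds.
bend and route share a setup and run in the same shift — holds.
route can't start before shift 3 — holds.
polish can't start before shift 3 — holds.

Yes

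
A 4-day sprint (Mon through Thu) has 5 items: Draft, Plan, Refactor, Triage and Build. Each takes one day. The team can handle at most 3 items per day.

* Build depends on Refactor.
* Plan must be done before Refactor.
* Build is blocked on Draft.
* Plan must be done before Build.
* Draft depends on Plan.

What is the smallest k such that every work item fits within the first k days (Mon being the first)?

3 days

The precedence chain requires at least 3 distinct days.
With at most 3 per day and 5 work items, at least 2 days are needed.
3 works (last occupied day: Wed): for example Refactor=Tue, Triage=Mon, Draft=Tue, Build=Wed, Plan=Mon.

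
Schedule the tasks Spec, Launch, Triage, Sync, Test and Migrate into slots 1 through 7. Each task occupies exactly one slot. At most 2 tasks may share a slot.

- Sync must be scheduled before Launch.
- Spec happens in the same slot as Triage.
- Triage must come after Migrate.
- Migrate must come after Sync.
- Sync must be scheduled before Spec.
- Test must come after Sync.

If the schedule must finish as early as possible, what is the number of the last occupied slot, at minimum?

slot 4

The precedence chain requires at least 3 distinct slots.
With at most 2 per slot and 6 tasks, at least 3 slots are needed.
Could 3 slots be enough, i.e. nothing placed later than 3? No: Migrate must come after Sync (at 1 or later) → {2, 3}; Sync must come before Migrate (at 3 or earlier) → {1, 2}; Triage must come after Migrate (at 2 or later) → {3}; Migrate must come before Triage (at 3 or earlier) → {2}; Test must come after Sync (at 1 or later) → {2, 3}; Spec must come after Sync (at 1 or later) → {2, 3}; Launch must come after Sync (at 1 or later) → {2, 3}; Spec must be in the same slot as Triage (in {3}) → {3}; Launch can't use 3, already full with Spec and Triage (limit 2) → {2}; Test can't use 3, already full with Spec and Triage (limit 2) → {2}; that puts Launch, Test and Migrate all in 2 — more than 2 per slot.
So 3 slots is not enough.
4 works (last occupied slot: 4): for example Triage=3, Sync=1, Spec=3, Launch=2, Test=4, Migrate=2.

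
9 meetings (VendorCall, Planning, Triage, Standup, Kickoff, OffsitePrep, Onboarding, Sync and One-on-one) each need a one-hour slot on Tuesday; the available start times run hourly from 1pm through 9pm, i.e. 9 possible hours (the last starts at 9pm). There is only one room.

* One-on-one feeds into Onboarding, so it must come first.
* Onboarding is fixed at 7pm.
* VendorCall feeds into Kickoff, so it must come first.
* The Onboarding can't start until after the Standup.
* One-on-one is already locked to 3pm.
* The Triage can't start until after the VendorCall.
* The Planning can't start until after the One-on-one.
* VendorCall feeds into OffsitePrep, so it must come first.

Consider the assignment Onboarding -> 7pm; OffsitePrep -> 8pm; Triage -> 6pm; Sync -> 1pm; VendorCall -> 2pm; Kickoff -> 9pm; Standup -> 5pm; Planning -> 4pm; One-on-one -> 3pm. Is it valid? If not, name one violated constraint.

Yes, all constraints hold

VendorCall feeds into OffsitePrep, so it must come first — holds.
Onboarding is fixed at 7pm — holds.
The Onboarding can't start until after the Standup — holds.
There is only one room — holds.
The Planning can't start until after the One-on-one — holds.
VendorCall feeds into Kickoff, so it must come first — holds.
One-on-one is already locked to 3pm — holds.
One-on-one feeds into Onboarding, so it must come first — holds.
The Triage can't start until after the VendorCall — holds.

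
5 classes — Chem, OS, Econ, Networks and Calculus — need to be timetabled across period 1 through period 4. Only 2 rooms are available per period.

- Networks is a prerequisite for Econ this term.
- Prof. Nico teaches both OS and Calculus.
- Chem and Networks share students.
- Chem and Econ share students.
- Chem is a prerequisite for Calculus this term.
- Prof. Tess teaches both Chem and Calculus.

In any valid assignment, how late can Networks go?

period 3

Downstream work caps Networks at period 3.
Networks at period 3 is achievable: Chem in period 1, Econ in period 4, Networks in period 3, OS in period 1, Calculus in period 2.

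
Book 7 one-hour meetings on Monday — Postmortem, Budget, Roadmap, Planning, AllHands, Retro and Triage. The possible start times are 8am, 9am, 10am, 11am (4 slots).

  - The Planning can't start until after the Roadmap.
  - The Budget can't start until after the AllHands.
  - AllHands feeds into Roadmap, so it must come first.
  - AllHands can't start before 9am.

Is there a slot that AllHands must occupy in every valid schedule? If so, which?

AllHands is available from 9am; downstream work caps AllHands at 9am.
So AllHands is pinned to 9am.

9am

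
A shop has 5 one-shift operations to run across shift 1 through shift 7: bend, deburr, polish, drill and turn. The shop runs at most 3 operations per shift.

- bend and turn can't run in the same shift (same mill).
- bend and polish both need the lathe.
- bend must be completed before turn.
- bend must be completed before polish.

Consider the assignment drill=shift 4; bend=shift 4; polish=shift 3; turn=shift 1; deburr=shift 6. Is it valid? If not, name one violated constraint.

bend must be completed before turn — violated.
bend must be completed before polish — violated.
bend and turn can't run in the same shift (same mill) — holds.
bend and polish both need the lathe — holds.
The shop runs at most 3 operations per shift — holds.

Invalid. bend must be completed before turn.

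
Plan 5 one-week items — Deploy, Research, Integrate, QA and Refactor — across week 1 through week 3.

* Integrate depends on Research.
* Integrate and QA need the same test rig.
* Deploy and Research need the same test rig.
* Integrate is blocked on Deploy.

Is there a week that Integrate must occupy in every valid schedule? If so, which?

Precedence pushes Integrate to at least week 2.
So Integrate is pinned to week 3.

week 3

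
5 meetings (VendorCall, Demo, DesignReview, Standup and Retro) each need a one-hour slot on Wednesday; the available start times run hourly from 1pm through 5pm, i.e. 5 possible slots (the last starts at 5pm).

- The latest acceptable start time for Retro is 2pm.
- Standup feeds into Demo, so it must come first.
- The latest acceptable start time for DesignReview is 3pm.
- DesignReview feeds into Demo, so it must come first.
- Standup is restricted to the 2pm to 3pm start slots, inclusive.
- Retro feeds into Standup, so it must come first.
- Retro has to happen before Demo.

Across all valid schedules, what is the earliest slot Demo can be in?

3pm

Precedence pushes Demo to at least 3pm.
Demo at 3pm is achievable: Retro in 1pm, VendorCall in 1pm, DesignReview in 1pm, Standup in 2pm, Demo in 3pm.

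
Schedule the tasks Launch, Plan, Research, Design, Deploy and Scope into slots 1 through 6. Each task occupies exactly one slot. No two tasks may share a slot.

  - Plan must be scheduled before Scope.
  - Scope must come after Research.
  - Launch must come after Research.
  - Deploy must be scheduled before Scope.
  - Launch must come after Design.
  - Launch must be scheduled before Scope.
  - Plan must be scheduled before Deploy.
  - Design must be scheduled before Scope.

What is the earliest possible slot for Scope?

Precedence pushes Scope to at least 3.
Scope at 6 is achievable: Plan -> 4; Launch -> 3; Design -> 2; Research -> 1; Scope -> 6; Deploy -> 5.
Nothing earlier works — the capacity limit rule out every slot before 6.

6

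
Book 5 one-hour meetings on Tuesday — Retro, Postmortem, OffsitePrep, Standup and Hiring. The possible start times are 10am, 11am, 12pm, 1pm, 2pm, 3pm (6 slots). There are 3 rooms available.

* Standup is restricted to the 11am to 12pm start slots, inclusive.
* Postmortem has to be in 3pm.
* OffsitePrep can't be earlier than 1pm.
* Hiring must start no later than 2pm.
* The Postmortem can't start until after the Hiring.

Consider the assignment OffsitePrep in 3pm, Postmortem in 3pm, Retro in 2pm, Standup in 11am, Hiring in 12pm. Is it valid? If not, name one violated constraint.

There are 3 rooms available — holds.
Hiring must start no later than 2pm — holds.
The Postmortem can't start until after the Hiring — holds.
OffsitePrep can't be earlier than 1pm — holds.
Postmortem has to be in 3pm — holds.
Standup is restricted to the 11am to 12pm start slots, inclusive — holds.

Valid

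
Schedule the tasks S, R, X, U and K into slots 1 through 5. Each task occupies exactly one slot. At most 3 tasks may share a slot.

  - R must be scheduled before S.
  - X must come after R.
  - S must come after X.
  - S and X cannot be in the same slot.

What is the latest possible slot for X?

4

Precedence pushes X to at least 2; downstream work caps X at 4.
X at 4 is achievable: X -> 4; R -> 1; K -> 1; S -> 5; U -> 1.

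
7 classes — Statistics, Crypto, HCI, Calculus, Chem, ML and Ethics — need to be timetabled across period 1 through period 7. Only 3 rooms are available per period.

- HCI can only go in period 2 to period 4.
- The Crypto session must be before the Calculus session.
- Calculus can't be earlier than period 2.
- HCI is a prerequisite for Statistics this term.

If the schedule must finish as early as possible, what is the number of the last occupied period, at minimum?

The precedence chain requires at least 2 distinct periods.
With at most 3 per period and 7 classes, at least 3 periods are needed.
Propagating the time windows through the other constraints, Statistics can't land before period 3, so the schedule must run through at least period 3.
3 works (last occupied period: period 3): for example Crypto -> period 1, Chem -> period 1, HCI -> period 2, Ethics -> period 2, Calculus -> period 2, ML -> period 1, Statistics -> period 3.

period 3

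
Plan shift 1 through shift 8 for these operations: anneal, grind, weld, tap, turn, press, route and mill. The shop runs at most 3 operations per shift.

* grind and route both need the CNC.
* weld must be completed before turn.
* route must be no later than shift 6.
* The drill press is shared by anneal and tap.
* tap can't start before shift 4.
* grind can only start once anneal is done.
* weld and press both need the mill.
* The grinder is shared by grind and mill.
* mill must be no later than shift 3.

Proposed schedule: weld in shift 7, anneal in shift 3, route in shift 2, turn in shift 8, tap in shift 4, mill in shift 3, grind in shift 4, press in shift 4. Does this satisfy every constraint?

Yes

The grinder is shared by grind and mill — holds.
weld must be completed before turn — holds.
The shop runs at most 3 operations per shift — holds.
tap can't start before shift 4 — holds.
route must be no later than shift 6 — holds.
weld and press both need the mill — holds.
The drill press is shared by anneal and tap — holds.
grind and route both need the CNC — holds.
grind can only start once anneal is done — holds.
mill must be no later than shift 3 — holds.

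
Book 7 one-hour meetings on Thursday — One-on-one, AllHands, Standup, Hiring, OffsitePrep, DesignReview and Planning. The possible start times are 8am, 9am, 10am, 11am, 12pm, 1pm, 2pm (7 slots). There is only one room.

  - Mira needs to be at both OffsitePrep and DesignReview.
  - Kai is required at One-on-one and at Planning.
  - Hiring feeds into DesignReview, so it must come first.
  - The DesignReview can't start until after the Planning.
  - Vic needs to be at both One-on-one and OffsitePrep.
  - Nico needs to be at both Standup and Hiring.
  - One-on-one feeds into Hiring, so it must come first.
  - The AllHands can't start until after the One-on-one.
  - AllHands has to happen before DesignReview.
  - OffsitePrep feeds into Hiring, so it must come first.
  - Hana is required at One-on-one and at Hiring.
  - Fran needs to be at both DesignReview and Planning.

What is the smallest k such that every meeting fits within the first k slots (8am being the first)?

7 slots

The precedence chain requires at least 3 distinct slots.
With at most 1 per slot and 7 meetings, at least 7 slots are needed.
7 works (last occupied slot: 2pm): for example Hiring in 10am; One-on-one in 8am; AllHands in 11am; DesignReview in 1pm; OffsitePrep in 9am; Standup in 2pm; Planning in 12pm.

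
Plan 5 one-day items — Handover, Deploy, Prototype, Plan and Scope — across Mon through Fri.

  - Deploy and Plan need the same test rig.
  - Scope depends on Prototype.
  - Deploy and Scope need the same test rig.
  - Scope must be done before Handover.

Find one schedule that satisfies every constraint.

Handover in Wed, Prototype in Mon, Deploy in Mon, Plan in Tue, Scope in Tue

Checking: Scope(Tue) before Handover(Wed); Prototype(Mon) before Scope(Tue); Deploy(Mon) != Scope(Tue); Deploy(Mon) != Plan(Tue).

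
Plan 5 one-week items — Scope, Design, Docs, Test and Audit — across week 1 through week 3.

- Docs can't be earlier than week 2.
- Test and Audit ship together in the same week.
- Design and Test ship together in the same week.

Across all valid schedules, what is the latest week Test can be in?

week 3

Test at week 3 is achievable: Design=week 3; Test=week 3; Docs=week 2; Audit=week 3; Scope=week 1.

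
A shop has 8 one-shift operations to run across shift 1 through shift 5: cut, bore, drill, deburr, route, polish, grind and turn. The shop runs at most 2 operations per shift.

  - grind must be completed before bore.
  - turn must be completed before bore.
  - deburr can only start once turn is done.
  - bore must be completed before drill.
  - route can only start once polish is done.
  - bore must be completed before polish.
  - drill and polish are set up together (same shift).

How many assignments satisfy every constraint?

Splitting on cut: it can be shift 1 (7), shift 2 (13), shift 3 (9), shift 4 (5), shift 5 (13). Listing each branch's schedules as (bore, drill, deburr, route, polish, grind, turn) by shift number:
cut=shift 1: (3,4,2,5,4,2,1) (3,4,3,5,4,1,2) (3,4,3,5,4,2,1) (3,4,3,5,4,2,2) (3,4,5,5,4,1,2) (3,4,5,5,4,2,1) (3,4,5,5,4,2,2) — 7.
cut=shift 2: (2,3,4,4,3,1,1) (2,3,4,5,3,1,1) (2,3,5,4,3,1,1) (2,3,5,5,3,1,1) (2,4,3,5,4,1,1) (2,4,5,5,4,1,1) (3,4,2,5,4,1,1) (3,4,3,5,4,1,1) (3,4,3,5,4,1,2) (3,4,3,5,4,2,1) (3,4,5,5,4,1,1) (3,4,5,5,4,1,2) (3,4,5,5,4,2,1) — 13.
cut=shift 3: (2,4,2,5,4,1,1) (2,4,3,5,4,1,1) (2,4,5,5,4,1,1) (3,4,2,5,4,1,1) (3,4,2,5,4,2,1) (3,4,5,5,4,1,1) (3,4,5,5,4,1,2) (3,4,5,5,4,2,1) (3,4,5,5,4,2,2) — 9.
cut=shift 4: (2,3,2,4,3,1,1) (2,3,2,5,3,1,1) (2,3,4,5,3,1,1) (2,3,5,4,3,1,1) (2,3,5,5,3,1,1) — 5.
cut=shift 5: (2,3,2,4,3,1,1) (2,3,2,5,3,1,1) (2,3,4,4,3,1,1) (2,3,4,5,3,1,1) (2,3,5,4,3,1,1) (2,4,2,5,4,1,1) (2,4,3,5,4,1,1) (3,4,2,5,4,1,1) (3,4,2,5,4,2,1) (3,4,3,5,4,1,1) (3,4,3,5,4,1,2) (3,4,3,5,4,2,1) (3,4,3,5,4,2,2) — 13.
Summing: 7 + 13 + 9 + 5 + 13 = 47.

47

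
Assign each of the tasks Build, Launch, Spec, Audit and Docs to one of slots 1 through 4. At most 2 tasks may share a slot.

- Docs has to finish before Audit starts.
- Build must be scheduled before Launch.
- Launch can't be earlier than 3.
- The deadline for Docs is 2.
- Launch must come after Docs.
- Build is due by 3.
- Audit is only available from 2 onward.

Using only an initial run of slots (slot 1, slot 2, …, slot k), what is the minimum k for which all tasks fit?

The precedence chain requires at least 2 distinct slots.
With at most 2 per slot and 5 tasks, at least 3 slots are needed.
Launch can't be placed before 3, so the schedule must run through at least slot 3.
3 works (last occupied slot: 3): for example Docs -> 1; Spec -> 2; Build -> 1; Audit -> 2; Launch -> 3.

3 slots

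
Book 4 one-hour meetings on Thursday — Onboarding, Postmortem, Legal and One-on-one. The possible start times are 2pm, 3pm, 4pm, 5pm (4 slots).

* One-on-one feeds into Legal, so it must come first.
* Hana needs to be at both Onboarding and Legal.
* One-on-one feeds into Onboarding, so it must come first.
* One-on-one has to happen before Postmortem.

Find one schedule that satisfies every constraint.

Postmortem in 3pm, One-on-one in 2pm, Legal in 4pm, Onboarding in 3pm

Checking: One-on-one(2pm) before Postmortem(3pm); One-on-one(2pm) before Legal(4pm); One-on-one(2pm) before Onboarding(3pm); Onboarding(3pm) != Legal(4pm).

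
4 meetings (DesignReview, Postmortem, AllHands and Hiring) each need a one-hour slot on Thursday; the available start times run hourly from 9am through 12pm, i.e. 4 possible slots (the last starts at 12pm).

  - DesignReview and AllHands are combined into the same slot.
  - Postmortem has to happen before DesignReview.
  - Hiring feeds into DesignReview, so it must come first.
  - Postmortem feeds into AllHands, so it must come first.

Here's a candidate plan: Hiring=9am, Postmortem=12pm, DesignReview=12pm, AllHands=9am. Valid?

No. Postmortem feeds into AllHands, so it must come first is not satisfied.

Postmortem has to happen before DesignReview — violated.
Hiring feeds into DesignReview, so it must come first — holds.
Postmortem feeds into AllHands, so it must come first — violated.
DesignReview and AllHands are combined into the same slot — violated.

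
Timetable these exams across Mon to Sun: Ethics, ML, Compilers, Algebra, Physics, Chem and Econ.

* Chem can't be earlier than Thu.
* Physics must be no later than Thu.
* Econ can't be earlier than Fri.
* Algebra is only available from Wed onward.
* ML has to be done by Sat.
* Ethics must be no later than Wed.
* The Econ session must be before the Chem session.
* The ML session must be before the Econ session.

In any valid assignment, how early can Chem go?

Sat

Chem is available from Thu; precedence pushes Chem to at least Sat.
Chem at Sat is achievable: Algebra=Wed, Chem=Sat, Ethics=Mon, Econ=Fri, Physics=Mon, Compilers=Mon, ML=Mon.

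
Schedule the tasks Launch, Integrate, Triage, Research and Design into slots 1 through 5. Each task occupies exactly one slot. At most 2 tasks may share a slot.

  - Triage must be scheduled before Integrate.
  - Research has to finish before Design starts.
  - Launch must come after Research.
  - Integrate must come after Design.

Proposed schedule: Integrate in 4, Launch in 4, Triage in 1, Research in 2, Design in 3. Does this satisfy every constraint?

Valid

At most 2 tasks may share a slot — holds.
Triage must be scheduled before Integrate — holds.
Integrate must come after Design — holds.
Launch must come after Research — holds.
Research has to finish before Design starts — holds.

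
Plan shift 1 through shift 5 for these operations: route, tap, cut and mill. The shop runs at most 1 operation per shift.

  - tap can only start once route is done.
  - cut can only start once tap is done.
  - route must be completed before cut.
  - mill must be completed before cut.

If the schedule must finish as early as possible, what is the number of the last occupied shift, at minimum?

The precedence chain requires at least 3 distinct shifts.
With at most 1 per shift and 4 operations, at least 4 shifts are needed.
4 works (last occupied shift: shift 4): for example mill in shift 3; route in shift 1; tap in shift 2; cut in shift 4.

4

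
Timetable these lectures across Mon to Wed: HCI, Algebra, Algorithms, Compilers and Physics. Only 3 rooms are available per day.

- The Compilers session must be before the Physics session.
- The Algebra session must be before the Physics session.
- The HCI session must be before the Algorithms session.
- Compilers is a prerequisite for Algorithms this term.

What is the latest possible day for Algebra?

Tue

Downstream work caps Algebra at Tue.
Algebra at Tue is achievable: Algorithms=Tue, Physics=Wed, Compilers=Mon, Algebra=Tue, HCI=Mon.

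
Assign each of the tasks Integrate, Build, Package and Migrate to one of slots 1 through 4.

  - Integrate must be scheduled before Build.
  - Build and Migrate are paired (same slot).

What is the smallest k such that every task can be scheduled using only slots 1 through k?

2 slots

The precedence chain requires at least 2 distinct slots.
2 works (last occupied slot: 2): for example Migrate in 2, Integrate in 1, Package in 1, Build in 2.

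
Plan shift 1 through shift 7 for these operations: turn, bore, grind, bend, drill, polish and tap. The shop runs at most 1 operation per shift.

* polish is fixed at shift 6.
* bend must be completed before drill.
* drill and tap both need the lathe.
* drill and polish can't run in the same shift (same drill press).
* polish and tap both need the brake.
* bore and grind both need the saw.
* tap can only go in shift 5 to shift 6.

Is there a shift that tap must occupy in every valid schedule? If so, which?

tap's window is shift 5–shift 6.
polish is fixed at shift 6, and tap can't share a shift with polish.
So tap must be shift 5.

shift 5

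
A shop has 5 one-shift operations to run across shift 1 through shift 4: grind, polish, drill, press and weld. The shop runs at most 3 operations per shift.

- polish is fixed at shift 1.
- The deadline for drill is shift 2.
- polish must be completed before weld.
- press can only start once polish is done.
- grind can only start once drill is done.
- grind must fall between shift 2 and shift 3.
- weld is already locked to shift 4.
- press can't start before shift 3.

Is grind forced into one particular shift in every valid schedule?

No

grind can be shift 2 (e.g. polish=shift 1, drill=shift 1, press=shift 3, grind=shift 2, weld=shift 4) or shift 3 (e.g. drill=shift 1; polish=shift 1; weld=shift 4; press=shift 3; grind=shift 3).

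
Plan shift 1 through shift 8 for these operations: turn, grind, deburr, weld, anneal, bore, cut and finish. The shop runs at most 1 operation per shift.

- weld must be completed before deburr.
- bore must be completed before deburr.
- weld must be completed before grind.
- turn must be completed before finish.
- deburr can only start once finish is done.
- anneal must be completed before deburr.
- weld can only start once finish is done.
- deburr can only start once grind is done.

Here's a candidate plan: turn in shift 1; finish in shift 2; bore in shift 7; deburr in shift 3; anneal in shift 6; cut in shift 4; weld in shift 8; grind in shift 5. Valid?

Invalid. weld must be completed before deburr.

The shop runs at most 1 operation per shift — holds.
turn must be completed before finish — holds.
weld must be completed before deburr — violated.
weld must be completed before grind — violated.
anneal must be completed before deburr — violated.
weld can only start once finish is done — holds.
deburr can only start once grind is done — violated.
bore must be completed before deburr — violated.
deburr can only start once finish is done — holds.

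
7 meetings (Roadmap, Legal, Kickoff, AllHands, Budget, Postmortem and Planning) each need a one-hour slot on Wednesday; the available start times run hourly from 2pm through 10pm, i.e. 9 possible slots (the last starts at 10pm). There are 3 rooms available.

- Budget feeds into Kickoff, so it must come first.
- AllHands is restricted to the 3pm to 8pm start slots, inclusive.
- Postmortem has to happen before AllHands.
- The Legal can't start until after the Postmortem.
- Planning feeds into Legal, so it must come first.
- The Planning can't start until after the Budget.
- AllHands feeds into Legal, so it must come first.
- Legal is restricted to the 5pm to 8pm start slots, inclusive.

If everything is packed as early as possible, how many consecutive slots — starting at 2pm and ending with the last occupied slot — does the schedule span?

The precedence chain requires at least 3 distinct slots.
With at most 3 per slot and 7 meetings, at least 3 slots are needed.
Legal can't be placed before 5pm — that is slot 4 counting from 2pm — so the schedule must run through at least 4 slots.
4 works (last occupied slot: 5pm): for example Postmortem -> 2pm, Budget -> 2pm, AllHands -> 3pm, Kickoff -> 3pm, Legal -> 5pm, Planning -> 3pm, Roadmap -> 2pm.

4 slots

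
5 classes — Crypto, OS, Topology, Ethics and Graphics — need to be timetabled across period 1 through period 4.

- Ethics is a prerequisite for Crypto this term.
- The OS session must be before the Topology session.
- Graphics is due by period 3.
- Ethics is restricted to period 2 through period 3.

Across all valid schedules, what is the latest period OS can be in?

Downstream work caps OS at period 3.
OS at period 3 is achievable: Topology in period 4; Graphics in period 1; Crypto in period 3; Ethics in period 2; OS in period 3.

period 3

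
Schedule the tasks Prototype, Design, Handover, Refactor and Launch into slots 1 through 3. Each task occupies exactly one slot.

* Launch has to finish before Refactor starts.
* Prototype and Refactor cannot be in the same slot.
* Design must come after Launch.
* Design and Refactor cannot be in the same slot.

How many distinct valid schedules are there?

12

Splitting on Prototype: it can be 1 (6), 2 (3), 3 (3). Listing each branch's schedules as (Design, Handover, Refactor, Launch):
Prototype=1: (2,1,3,1) (2,2,3,1) (2,3,3,1) (3,1,2,1) (3,2,2,1) (3,3,2,1) — 6.
Prototype=2: (2,1,3,1) (2,2,3,1) (2,3,3,1) — 3.
Prototype=3: (3,1,2,1) (3,2,2,1) (3,3,2,1) — 3.
Summing: 6 + 3 + 3 = 12.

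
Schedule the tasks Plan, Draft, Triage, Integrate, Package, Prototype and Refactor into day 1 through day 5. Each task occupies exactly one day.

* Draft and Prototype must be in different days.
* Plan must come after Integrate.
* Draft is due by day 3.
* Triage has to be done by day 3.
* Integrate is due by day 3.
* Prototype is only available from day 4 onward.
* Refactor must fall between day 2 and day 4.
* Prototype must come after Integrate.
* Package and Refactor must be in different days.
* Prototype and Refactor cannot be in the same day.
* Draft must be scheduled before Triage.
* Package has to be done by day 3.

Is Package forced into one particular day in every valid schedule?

Package can be day 1 (e.g. Package -> day 1; Plan -> day 2; Prototype -> day 4; Draft -> day 1; Integrate -> day 1; Refactor -> day 2; Triage -> day 2) or day 2 (e.g. Package in day 2, Draft in day 1, Integrate in day 1, Plan in day 2, Refactor in day 3, Triage in day 2, Prototype in day 4).

No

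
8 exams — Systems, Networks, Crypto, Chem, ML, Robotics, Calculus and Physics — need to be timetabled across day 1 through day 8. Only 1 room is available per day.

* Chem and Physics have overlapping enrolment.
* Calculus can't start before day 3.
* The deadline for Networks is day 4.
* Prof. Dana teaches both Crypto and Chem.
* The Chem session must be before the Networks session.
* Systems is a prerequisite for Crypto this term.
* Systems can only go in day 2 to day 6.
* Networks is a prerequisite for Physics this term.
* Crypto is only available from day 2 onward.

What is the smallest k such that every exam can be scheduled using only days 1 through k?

The precedence chain requires at least 3 distinct days.
With at most 1 per day and 8 exams, at least 8 days are needed.
8 works (last occupied day: day 8): for example Systems in day 3, ML in day 7, Chem in day 1, Physics in day 6, Networks in day 2, Calculus in day 4, Robotics in day 8, Crypto in day 5.

8 days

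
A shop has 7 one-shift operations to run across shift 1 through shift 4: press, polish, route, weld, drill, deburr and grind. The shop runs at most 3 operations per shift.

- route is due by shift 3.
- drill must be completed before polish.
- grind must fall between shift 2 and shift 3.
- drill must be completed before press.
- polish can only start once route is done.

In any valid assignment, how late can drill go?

Downstream work caps drill at shift 3.
drill at shift 3 is achievable: drill in shift 3, grind in shift 2, weld in shift 1, press in shift 4, route in shift 1, polish in shift 4, deburr in shift 1.

shift 3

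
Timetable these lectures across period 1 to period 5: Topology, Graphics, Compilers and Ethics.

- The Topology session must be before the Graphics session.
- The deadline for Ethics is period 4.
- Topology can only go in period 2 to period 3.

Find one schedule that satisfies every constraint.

Compilers=period 1, Graphics=period 3, Ethics=period 1, Topology=period 2

Checking: Topology(period 2) before Graphics(period 3); Topology=period 2 in [period 2,period 3]; Ethics=period 1 in [period 1,period 4].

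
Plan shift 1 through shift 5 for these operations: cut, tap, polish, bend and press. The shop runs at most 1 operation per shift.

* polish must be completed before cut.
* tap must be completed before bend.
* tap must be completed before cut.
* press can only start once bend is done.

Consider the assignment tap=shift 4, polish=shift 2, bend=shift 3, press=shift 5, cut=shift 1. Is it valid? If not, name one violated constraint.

The shop runs at most 1 operation per shift — holds.
press can only start once bend is done — holds.
polish must be completed before cut — violated.
tap must be completed before bend — violated.
tap must be completed before cut — violated.

Invalid. tap must be completed before cut.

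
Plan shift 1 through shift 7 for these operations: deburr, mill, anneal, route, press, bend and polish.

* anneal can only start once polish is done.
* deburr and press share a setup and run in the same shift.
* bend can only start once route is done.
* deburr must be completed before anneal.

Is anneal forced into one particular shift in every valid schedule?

anneal can be shift 2 (e.g. bend=shift 2, polish=shift 1, mill=shift 1, press=shift 1, deburr=shift 1, route=shift 1, anneal=shift 2) or shift 3 (e.g. polish=shift 1, deburr=shift 1, press=shift 1, mill=shift 1, route=shift 1, anneal=shift 3, bend=shift 2).

No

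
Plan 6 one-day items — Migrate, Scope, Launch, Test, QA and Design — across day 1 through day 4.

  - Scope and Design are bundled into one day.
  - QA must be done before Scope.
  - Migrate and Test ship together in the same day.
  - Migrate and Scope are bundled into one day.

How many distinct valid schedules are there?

Splitting on Migrate: it can be day 2 (4), day 3 (8), day 4 (12). Listing each branch's schedules as (Scope, Launch, Test, QA, Design) by day number:
Migrate=day 2: (2,1,2,1,2) (2,2,2,1,2) (2,3,2,1,2) (2,4,2,1,2) — 4.
Migrate=day 3: (3,1,3,1,3) (3,1,3,2,3) (3,2,3,1,3) (3,2,3,2,3) (3,3,3,1,3) (3,3,3,2,3) (3,4,3,1,3) (3,4,3,2,3) — 8.
Migrate=day 4: (4,1,4,1,4) (4,1,4,2,4) (4,1,4,3,4) (4,2,4,1,4) (4,2,4,2,4) (4,2,4,3,4) (4,3,4,1,4) (4,3,4,2,4) (4,3,4,3,4) (4,4,4,1,4) (4,4,4,2,4) (4,4,4,3,4) — 12.
Summing: 4 + 8 + 12 = 24.

24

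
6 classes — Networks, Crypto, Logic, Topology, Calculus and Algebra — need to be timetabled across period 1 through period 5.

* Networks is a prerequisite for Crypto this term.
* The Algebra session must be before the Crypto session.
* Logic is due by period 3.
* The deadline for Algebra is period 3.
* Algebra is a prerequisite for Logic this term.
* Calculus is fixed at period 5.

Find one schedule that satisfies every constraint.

Crypto in period 2, Calculus in period 5, Topology in period 1, Algebra in period 1, Networks in period 1, Logic in period 2

Checking: Networks(period 1) before Crypto(period 2); Algebra(period 1) before Crypto(period 2); Algebra(period 1) before Logic(period 2); Logic=period 2 in [period 1,period 3]; Calculus=period 5 in [period 5,period 5]; Algebra=period 1 in [period 1,period 3].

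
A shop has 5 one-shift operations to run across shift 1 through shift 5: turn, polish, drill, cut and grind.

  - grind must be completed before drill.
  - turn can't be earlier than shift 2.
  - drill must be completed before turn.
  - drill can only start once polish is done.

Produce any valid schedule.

cut in shift 1; polish in shift 1; turn in shift 3; grind in shift 1; drill in shift 2

Checking: polish(shift 1) before drill(shift 2); drill(shift 2) before turn(shift 3); grind(shift 1) before drill(shift 2); turn=shift 3 in [shift 2,shift 5].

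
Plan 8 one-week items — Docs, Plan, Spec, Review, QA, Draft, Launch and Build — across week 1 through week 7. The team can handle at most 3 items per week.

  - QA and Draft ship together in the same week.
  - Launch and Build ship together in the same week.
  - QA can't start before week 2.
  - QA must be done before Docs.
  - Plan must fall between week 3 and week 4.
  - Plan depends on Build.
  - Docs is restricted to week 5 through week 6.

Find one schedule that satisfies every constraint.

Plan=week 3, QA=week 2, Launch=week 1, Build=week 1, Spec=week 1, Draft=week 2, Docs=week 5, Review=week 2

Checking: QA(week 2) before Docs(week 5); Build(week 1) before Plan(week 3); QA = Draft = week 2; Launch = Build = week 1; Plan=week 3 in [week 3,week 4]; QA=week 2 in [week 2,week 7]; Docs=week 5 in [week 5,week 6]; max 3 per week (cap 3).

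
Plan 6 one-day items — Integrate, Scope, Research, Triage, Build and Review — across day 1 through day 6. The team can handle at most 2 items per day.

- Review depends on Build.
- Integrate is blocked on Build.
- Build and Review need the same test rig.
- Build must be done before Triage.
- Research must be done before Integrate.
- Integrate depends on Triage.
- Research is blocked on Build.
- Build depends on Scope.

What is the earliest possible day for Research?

Precedence pushes Research to at least day 3; downstream work caps Research at day 5.
Research at day 3 is achievable: Scope=day 1; Review=day 4; Integrate=day 4; Research=day 3; Triage=day 3; Build=day 2.

day 3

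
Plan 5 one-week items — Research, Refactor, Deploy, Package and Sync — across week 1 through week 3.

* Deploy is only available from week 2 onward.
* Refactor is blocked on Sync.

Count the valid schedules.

54

Splitting on Research: it can be week 1 (18), week 2 (18), week 3 (18). Listing each branch's schedules as (Refactor, Deploy, Package, Sync) by week number:
Research=week 1: (2,2,1,1) (2,2,2,1) (2,2,3,1) (2,3,1,1) (2,3,2,1) (2,3,3,1) (3,2,1,1) (3,2,1,2) (3,2,2,1) (3,2,2,2) (3,2,3,1) (3,2,3,2) (3,3,1,1) (3,3,1,2) (3,3,2,1) (3,3,2,2) (3,3,3,1) (3,3,3,2) — 18.
Research=week 2: (2,2,1,1) (2,2,2,1) (2,2,3,1) (2,3,1,1) (2,3,2,1) (2,3,3,1) (3,2,1,1) (3,2,1,2) (3,2,2,1) (3,2,2,2) (3,2,3,1) (3,2,3,2) (3,3,1,1) (3,3,1,2) (3,3,2,1) (3,3,2,2) (3,3,3,1) (3,3,3,2) — 18.
Research=week 3: (2,2,1,1) (2,2,2,1) (2,2,3,1) (2,3,1,1) (2,3,2,1) (2,3,3,1) (3,2,1,1) (3,2,1,2) (3,2,2,1) (3,2,2,2) (3,2,3,1) (3,2,3,2) (3,3,1,1) (3,3,1,2) (3,3,2,1) (3,3,2,2) (3,3,3,1) (3,3,3,2) — 18.
Summing: 18 + 18 + 18 = 54.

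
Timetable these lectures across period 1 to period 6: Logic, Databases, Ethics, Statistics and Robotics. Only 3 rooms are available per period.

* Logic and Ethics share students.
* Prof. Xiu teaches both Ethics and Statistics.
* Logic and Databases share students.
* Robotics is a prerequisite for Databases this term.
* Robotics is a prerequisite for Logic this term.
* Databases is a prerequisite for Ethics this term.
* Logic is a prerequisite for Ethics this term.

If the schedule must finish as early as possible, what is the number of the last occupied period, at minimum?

period 4

The precedence chain requires at least 3 distinct periods.
With at most 3 per period and 5 lectures, at least 2 periods are needed.
Could 3 periods be enough, i.e. nothing placed later than period 3? No: Logic must come after Robotics (at period 1 or later) → {period 2, period 3}; Robotics must come before Logic (at period 3 or earlier) → {period 1, period 2}; Ethics must come after Databases (at period 1 or later) → {period 2, period 3}; Databases must come before Ethics (at period 3 or earlier) → {period 1, period 2}; Databases must come after Robotics (at period 1 or later) → {period 2}; Ethics must come after Logic (at period 2 or later) → {period 3}; Logic must come before Ethics (at period 3 or earlier) → {period 2}; Databases can't share with Logic (period 2) → nothing is left.
So 3 periods is not enough.
4 works (last occupied period: period 4): for example Logic in period 2; Statistics in period 1; Ethics in period 4; Robotics in period 1; Databases in period 3.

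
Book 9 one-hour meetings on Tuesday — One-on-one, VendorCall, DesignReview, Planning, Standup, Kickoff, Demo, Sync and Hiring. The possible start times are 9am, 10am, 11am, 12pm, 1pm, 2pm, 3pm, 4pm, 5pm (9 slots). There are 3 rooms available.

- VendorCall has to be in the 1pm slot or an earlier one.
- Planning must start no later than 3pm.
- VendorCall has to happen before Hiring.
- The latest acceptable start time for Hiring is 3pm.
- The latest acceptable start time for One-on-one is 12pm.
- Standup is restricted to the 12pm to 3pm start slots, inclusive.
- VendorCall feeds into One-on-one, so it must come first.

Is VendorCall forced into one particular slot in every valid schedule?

No

VendorCall can be 9am (e.g. Standup -> 12pm; Planning -> 9am; Kickoff -> 10am; Sync -> 11am; VendorCall -> 9am; DesignReview -> 9am; Hiring -> 10am; Demo -> 11am; One-on-one -> 10am) or 10am (e.g. Demo=10am; Sync=10am; Standup=12pm; VendorCall=10am; One-on-one=11am; Kickoff=9am; Hiring=11am; Planning=9am; DesignReview=9am).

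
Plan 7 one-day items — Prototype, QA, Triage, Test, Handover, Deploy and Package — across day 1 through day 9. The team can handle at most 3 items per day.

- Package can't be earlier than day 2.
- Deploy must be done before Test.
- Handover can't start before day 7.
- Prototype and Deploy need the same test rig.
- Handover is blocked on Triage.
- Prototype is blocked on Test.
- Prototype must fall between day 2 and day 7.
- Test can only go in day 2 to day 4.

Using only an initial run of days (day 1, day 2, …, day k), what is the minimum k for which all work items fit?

The precedence chain requires at least 3 distinct days.
With at most 3 per day and 7 work items, at least 3 days are needed.
Handover can't be placed before day 7, so the schedule must run through at least day 7.
7 works (last occupied day: day 7): for example Package=day 2, Deploy=day 1, QA=day 1, Handover=day 7, Triage=day 1, Prototype=day 3, Test=day 2.

7 days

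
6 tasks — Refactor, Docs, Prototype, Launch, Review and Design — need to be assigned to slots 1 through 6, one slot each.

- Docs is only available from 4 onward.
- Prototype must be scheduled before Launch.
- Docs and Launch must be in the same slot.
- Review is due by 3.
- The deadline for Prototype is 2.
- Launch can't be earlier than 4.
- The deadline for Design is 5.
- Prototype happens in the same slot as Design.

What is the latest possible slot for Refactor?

Refactor at 6 is achievable: Docs -> 4, Review -> 1, Refactor -> 6, Prototype -> 1, Launch -> 4, Design -> 1.

6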